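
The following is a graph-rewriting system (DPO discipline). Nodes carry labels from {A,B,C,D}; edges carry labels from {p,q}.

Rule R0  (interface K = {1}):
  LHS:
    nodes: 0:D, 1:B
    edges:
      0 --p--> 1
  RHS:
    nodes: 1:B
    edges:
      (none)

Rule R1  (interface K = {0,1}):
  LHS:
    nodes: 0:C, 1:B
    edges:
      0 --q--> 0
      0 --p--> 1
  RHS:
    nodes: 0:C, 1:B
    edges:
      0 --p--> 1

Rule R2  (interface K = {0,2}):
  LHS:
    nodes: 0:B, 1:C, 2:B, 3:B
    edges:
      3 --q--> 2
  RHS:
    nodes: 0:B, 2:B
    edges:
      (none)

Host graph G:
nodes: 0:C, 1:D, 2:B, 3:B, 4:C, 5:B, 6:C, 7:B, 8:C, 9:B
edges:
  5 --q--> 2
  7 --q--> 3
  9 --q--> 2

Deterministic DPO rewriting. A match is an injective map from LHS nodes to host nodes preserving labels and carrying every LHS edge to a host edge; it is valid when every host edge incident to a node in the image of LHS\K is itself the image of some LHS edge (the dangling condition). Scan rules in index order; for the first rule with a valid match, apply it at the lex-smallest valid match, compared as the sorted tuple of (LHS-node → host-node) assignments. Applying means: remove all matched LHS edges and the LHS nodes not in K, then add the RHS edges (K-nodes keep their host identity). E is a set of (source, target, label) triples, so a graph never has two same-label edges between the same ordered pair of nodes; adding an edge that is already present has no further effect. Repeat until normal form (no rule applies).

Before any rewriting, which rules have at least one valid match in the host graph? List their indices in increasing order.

R0: no valid match — LHS pattern not found
R1: no valid match — LHS pattern not found
R2: 36 valid matches — {0↦2, 1↦0, 2↦3, 3↦7}, {0↦2, 1↦4, 2↦3, 3↦7}, {0↦2, 1↦6, 2↦3, 3↦7} (+33 more)

Answer: [R2]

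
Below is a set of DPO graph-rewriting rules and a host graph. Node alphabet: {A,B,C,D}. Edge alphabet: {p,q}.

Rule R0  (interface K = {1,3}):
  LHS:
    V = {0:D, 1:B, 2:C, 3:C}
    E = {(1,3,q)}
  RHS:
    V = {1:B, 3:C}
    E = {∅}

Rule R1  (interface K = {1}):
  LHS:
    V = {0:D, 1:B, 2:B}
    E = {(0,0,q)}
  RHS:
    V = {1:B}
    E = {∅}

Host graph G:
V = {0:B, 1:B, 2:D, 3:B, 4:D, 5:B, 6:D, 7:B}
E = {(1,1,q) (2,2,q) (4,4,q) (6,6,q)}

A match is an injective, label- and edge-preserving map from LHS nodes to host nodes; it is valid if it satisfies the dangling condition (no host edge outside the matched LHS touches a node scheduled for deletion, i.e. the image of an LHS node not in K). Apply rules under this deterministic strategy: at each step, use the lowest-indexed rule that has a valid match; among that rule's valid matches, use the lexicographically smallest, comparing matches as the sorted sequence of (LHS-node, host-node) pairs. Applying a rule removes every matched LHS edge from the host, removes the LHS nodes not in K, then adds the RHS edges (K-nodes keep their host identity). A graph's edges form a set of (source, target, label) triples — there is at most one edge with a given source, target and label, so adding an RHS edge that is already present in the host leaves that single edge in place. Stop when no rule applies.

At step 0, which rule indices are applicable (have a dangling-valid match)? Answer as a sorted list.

Answer: [R1]

Derivation:
R0: no valid match — LHS pattern not found
R1: 48 valid matches — {0↦2, 1↦0, 2↦3}, {0↦2, 1↦0, 2↦5}, {0↦2, 1↦0, 2↦7} (+45 more)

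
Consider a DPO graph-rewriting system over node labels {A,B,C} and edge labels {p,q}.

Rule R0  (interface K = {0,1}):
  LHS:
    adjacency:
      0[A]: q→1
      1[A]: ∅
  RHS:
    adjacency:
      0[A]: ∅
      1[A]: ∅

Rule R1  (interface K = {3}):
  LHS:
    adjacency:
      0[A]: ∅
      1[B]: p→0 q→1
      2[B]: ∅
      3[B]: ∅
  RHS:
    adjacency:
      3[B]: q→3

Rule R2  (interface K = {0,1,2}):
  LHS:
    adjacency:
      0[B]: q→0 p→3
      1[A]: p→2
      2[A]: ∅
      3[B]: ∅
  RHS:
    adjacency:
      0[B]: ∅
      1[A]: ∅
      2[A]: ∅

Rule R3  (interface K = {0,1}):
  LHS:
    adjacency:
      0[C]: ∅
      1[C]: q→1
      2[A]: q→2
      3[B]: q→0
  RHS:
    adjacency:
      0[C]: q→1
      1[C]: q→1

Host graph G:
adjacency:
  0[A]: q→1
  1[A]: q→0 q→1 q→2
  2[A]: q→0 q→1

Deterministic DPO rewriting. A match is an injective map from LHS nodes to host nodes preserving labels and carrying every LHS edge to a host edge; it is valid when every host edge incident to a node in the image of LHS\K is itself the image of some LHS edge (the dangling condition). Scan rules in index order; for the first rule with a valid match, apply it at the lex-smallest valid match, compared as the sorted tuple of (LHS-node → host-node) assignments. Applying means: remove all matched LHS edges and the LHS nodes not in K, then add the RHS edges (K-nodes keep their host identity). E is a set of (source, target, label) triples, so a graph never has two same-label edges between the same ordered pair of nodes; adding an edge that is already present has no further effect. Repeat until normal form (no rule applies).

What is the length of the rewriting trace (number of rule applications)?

Answer: 5

Rewrite trace:
initial: |V|=3 |E|=6  E = 0-q->1 1-q->0 1-q->1 1-q->2 2-q->0 2-q->1
step 1: apply R0 at {0↦0, 1↦1}  → |V|=3 |E|=5  E = 1-q->0 1-q->1 1-q->2 2-q->0 2-q->1
step 2: apply R0 at {0↦1, 1↦0}  → |V|=3 |E|=4  E = 1-q->1 1-q->2 2-q->0 2-q->1
step 3: apply R0 at {0↦1, 1↦2}  → |V|=3 |E|=3  E = 1-q->1 2-q->0 2-q->1
step 4: apply R0 at {0↦2, 1↦0}  → |V|=3 |E|=2  E = 1-q->1 2-q->1
step 5: apply R0 at {0↦2, 1↦1}  → |V|=3 |E|=1  E = 1-q->1
final graph: no rule applies after step 5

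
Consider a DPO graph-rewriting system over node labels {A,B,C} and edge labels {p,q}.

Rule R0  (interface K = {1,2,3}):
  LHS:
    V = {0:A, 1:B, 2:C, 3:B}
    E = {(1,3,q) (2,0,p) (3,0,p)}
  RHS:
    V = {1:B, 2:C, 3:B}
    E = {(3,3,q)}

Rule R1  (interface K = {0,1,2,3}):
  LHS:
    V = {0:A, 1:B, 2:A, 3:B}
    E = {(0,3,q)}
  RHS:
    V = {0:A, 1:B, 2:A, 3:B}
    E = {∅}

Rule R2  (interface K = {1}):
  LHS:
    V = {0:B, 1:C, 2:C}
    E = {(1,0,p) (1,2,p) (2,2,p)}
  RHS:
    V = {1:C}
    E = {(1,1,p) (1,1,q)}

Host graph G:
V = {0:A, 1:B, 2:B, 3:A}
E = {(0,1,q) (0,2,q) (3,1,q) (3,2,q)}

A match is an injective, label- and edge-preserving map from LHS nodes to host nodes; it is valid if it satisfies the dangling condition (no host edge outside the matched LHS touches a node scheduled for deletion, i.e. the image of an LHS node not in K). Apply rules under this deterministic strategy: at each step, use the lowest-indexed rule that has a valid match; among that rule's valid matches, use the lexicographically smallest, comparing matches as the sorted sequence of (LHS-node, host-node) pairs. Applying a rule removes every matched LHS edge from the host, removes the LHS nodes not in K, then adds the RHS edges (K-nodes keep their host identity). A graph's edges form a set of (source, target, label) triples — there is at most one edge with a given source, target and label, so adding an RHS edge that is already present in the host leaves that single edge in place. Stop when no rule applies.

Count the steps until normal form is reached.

Answer: 4

Steps:
start.  V:4 E:4  edges: 0-q->1 0-q->2 3-q->1 3-q->2
1. fire R1 via {0↦0, 1↦1, 2↦3, 3↦2}  →  V:4 E:3  edges: 0-q->1 3-q->1 3-q->2
2. fire R1 via {0↦0, 1↦2, 2↦3, 3↦1}  →  V:4 E:2  edges: 3-q->1 3-q->2
3. fire R1 via {0↦3, 1↦1, 2↦0, 3↦2}  →  V:4 E:1  edges: 3-q->1
4. fire R1 via {0↦3, 1↦2, 2↦0, 3↦1}  →  V:4 E:0  edges: ∅
final graph: no rule applies after step 4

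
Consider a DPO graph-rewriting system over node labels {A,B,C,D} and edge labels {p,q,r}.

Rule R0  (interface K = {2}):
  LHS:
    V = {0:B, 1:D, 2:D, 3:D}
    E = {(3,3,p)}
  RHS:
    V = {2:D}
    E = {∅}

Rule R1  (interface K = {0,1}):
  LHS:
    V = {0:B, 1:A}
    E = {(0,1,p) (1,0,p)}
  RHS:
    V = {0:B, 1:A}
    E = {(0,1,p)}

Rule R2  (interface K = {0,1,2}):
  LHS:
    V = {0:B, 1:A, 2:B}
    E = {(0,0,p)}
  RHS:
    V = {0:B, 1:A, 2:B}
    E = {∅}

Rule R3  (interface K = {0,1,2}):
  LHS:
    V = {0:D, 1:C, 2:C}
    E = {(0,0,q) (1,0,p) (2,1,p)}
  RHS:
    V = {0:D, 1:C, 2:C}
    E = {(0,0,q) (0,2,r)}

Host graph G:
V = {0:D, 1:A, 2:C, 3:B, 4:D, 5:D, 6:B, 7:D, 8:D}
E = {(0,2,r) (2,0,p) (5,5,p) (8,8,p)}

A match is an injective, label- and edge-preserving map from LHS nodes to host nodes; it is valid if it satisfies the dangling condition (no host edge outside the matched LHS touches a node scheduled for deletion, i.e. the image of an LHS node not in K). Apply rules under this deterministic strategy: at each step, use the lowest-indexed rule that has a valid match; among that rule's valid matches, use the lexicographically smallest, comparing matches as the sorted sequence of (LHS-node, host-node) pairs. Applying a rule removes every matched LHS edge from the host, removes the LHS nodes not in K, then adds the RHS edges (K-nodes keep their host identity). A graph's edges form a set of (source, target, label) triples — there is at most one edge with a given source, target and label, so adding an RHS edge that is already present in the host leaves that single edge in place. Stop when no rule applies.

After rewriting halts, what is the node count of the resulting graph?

[0] host  ⇒  9 nodes, 4 edges  {0-r->2 2-p->0 5-p->5 8-p->8}
[1] R0 @ {0↦3, 1↦4, 2↦0, 3↦5}  ⇒  6 nodes, 3 edges  {0-r->2 2-p->0 8-p->8}
[2] R0 @ {0↦6, 1↦7, 2↦0, 3↦8}  ⇒  3 nodes, 2 edges  {0-r->2 2-p->0}
halt: no rule applies after step 2
NF nodes: {0:D, 1:A, 2:C}

Answer: 3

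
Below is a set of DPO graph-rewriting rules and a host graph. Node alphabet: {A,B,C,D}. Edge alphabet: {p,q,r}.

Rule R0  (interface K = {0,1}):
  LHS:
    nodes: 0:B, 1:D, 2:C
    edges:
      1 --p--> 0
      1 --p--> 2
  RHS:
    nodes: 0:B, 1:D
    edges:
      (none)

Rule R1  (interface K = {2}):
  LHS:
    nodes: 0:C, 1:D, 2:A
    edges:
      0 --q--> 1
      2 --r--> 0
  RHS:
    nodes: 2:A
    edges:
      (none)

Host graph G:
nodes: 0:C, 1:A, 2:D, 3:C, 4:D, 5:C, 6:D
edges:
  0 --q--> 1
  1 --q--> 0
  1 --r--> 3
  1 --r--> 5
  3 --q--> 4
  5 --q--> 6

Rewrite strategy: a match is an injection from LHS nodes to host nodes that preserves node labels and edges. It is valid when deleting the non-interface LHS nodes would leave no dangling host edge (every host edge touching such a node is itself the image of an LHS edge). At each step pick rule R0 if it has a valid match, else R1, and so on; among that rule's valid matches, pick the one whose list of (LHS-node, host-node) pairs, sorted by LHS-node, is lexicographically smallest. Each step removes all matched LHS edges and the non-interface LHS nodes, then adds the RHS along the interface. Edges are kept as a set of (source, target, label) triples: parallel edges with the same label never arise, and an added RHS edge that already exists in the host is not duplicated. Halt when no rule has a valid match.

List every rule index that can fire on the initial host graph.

R0: no valid match — LHS pattern not found
R1: 2 valid matches — {0↦3, 1↦4, 2↦1}, {0↦5, 1↦6, 2↦1}

Answer: [R1]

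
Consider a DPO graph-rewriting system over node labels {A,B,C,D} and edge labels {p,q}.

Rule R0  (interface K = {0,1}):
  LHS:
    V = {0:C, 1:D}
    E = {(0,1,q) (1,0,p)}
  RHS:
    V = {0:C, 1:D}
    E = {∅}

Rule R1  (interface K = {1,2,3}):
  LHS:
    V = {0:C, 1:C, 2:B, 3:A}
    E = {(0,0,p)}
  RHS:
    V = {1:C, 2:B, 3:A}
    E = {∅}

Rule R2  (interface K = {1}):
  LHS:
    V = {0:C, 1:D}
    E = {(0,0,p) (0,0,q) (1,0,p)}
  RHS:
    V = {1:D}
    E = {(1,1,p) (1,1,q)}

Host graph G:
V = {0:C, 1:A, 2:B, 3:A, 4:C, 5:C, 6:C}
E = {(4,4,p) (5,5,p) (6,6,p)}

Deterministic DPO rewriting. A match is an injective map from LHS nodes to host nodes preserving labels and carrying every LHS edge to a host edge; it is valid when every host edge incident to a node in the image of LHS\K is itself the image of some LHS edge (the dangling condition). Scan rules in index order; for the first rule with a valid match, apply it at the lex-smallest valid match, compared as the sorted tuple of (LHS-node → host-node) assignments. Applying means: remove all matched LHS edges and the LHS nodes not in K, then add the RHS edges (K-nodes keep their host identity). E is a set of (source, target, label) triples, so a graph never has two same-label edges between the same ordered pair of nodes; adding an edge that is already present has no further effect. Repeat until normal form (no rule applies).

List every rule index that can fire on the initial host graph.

R0: no valid match — LHS pattern not found
R1: 18 valid matches — {0↦4, 1↦0, 2↦2, 3↦1}, {0↦4, 1↦0, 2↦2, 3↦3}, {0↦4, 1↦5, 2↦2, 3↦1} (+15 more)
R2: no valid match — LHS pattern not found

Answer: [R1]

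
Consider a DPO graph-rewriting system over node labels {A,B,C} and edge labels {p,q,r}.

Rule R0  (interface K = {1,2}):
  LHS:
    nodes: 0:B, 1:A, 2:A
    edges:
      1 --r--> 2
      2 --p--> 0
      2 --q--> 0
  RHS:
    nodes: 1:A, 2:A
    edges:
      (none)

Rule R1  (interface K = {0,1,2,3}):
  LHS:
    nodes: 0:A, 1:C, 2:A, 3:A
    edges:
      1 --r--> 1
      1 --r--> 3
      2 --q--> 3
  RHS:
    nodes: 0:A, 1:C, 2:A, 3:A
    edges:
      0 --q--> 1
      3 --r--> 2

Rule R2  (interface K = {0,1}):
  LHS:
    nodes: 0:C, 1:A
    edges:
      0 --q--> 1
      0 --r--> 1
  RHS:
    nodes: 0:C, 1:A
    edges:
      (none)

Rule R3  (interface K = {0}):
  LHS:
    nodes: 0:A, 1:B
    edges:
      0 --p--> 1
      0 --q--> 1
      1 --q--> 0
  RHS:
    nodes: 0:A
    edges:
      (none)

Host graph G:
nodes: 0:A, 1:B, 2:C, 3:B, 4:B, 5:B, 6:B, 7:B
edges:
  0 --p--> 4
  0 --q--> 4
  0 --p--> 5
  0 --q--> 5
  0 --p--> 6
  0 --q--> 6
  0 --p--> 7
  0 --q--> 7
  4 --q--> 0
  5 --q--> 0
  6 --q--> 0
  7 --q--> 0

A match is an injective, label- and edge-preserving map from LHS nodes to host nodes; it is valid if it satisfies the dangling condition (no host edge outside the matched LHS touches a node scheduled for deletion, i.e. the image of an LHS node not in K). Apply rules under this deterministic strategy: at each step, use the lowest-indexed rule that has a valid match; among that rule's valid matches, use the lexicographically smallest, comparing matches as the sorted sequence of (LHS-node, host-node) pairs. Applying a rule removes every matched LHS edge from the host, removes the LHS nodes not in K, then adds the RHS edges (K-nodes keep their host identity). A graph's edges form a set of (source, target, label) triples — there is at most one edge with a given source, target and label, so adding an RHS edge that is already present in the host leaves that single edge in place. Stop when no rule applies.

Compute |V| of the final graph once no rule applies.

start.  V:8 E:12  edges: 0-p->4 0-q->4 0-p->5 0-q->5 0-p->6 0-q->6 0-p->7 0-q->7 4-q->0 5-q->0 6-q->0 7-q->0
1. fire R3 via {0↦0, 1↦4}  →  V:7 E:9  edges: 0-p->5 0-q->5 0-p->6 0-q->6 0-p->7 0-q->7 5-q->0 6-q->0 7-q->0
2. fire R3 via {0↦0, 1↦5}  →  V:6 E:6  edges: 0-p->6 0-q->6 0-p->7 0-q->7 6-q->0 7-q->0
3. fire R3 via {0↦0, 1↦6}  →  V:5 E:3  edges: 0-p->7 0-q->7 7-q->0
4. fire R3 via {0↦0, 1↦7}  →  V:4 E:0  edges: ∅
halt: no rule applies after step 4
NF nodes: {0:A, 1:B, 2:C, 3:B}

Answer: 4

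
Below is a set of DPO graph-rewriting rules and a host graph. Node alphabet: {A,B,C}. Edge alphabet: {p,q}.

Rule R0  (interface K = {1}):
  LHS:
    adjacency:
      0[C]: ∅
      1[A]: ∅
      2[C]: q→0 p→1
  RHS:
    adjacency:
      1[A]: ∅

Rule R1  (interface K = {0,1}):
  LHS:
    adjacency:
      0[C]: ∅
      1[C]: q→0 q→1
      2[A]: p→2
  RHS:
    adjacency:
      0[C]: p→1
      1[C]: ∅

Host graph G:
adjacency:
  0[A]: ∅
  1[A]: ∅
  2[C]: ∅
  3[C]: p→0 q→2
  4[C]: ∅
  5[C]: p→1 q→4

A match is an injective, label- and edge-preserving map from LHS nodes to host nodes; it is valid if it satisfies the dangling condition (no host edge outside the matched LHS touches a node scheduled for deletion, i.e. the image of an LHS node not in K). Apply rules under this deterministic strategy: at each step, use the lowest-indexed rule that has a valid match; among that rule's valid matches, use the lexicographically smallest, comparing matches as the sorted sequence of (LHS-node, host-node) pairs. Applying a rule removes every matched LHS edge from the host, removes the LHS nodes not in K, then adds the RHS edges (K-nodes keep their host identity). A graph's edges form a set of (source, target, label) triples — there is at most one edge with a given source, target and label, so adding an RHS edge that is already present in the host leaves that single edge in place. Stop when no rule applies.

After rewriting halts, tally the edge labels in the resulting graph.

start.  V:6 E:4  edges: 3-p->0 3-q->2 5-p->1 5-q->4
1. fire R0 via {0↦2, 1↦0, 2↦3}  →  V:4 E:2  edges: 5-p->1 5-q->4
2. fire R0 via {0↦4, 1↦1, 2↦5}  →  V:2 E:0  edges: ∅
halt: no rule applies after step 2
NF edges: []

Answer: (no edges)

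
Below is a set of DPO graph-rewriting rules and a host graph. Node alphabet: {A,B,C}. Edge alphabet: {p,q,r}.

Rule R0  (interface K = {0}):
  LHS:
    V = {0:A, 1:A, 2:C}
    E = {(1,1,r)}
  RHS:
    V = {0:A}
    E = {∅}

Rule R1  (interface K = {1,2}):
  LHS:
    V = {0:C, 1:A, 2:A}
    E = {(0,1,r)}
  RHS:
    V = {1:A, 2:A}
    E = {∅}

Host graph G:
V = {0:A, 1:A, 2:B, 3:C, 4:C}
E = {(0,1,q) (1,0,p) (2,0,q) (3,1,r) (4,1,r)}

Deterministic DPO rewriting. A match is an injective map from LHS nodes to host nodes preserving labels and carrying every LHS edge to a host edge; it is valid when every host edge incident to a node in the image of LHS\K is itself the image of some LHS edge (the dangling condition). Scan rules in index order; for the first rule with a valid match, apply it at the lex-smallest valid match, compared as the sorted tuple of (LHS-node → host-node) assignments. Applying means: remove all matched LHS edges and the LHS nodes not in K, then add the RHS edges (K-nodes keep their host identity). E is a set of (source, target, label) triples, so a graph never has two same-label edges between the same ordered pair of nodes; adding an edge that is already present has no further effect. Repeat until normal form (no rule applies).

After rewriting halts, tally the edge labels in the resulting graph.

start.  V:5 E:5  edges: 0-q->1 1-p->0 2-q->0 3-r->1 4-r->1
1. fire R1 via {0↦3, 1↦1, 2↦0}  →  V:4 E:4  edges: 0-q->1 1-p->0 2-q->0 4-r->1
2. fire R1 via {0↦4, 1↦1, 2↦0}  →  V:3 E:3  edges: 0-q->1 1-p->0 2-q->0
normal form: no rule applies after step 2
NF edges: [(0, 1, 'q'), (1, 0, 'p'), (2, 0, 'q')]

Answer: p:1 q:2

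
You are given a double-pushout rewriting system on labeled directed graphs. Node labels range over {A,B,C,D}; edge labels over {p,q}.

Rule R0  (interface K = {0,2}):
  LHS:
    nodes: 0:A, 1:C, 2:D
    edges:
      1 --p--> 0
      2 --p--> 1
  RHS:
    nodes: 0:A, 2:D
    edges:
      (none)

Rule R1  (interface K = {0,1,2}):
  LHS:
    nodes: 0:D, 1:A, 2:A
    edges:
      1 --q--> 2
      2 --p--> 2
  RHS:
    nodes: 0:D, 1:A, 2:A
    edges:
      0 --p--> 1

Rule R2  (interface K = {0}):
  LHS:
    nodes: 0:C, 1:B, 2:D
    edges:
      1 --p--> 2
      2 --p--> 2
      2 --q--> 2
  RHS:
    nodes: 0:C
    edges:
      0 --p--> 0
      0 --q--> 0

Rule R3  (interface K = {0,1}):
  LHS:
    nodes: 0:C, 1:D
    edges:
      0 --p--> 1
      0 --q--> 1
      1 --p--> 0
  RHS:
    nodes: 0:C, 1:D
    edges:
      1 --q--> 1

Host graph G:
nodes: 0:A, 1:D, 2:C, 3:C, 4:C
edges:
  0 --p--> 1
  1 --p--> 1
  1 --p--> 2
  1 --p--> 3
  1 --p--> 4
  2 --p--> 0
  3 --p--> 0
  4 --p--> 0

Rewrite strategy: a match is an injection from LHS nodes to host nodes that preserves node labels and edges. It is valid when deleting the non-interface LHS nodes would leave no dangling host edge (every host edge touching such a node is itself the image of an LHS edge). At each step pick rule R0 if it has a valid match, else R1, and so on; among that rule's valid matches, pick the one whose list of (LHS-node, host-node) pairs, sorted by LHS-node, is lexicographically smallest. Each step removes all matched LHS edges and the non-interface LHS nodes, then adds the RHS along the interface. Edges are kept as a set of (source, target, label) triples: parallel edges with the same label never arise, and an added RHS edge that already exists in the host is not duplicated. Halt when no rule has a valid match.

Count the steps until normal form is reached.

Answer: 3

Steps:
initial: |V|=5 |E|=8  E = 0-p->1 1-p->1 1-p->2 1-p->3 1-p->4 2-p->0 3-p->0 4-p->0
step 1: apply R0 at {0↦0, 1↦2, 2↦1}  → |V|=4 |E|=6  E = 0-p->1 1-p->1 1-p->3 1-p->4 3-p->0 4-p->0
step 2: apply R0 at {0↦0, 1↦3, 2↦1}  → |V|=3 |E|=4  E = 0-p->1 1-p->1 1-p->4 4-p->0
step 3: apply R0 at {0↦0, 1↦4, 2↦1}  → |V|=2 |E|=2  E = 0-p->1 1-p->1
halt: no rule applies after step 3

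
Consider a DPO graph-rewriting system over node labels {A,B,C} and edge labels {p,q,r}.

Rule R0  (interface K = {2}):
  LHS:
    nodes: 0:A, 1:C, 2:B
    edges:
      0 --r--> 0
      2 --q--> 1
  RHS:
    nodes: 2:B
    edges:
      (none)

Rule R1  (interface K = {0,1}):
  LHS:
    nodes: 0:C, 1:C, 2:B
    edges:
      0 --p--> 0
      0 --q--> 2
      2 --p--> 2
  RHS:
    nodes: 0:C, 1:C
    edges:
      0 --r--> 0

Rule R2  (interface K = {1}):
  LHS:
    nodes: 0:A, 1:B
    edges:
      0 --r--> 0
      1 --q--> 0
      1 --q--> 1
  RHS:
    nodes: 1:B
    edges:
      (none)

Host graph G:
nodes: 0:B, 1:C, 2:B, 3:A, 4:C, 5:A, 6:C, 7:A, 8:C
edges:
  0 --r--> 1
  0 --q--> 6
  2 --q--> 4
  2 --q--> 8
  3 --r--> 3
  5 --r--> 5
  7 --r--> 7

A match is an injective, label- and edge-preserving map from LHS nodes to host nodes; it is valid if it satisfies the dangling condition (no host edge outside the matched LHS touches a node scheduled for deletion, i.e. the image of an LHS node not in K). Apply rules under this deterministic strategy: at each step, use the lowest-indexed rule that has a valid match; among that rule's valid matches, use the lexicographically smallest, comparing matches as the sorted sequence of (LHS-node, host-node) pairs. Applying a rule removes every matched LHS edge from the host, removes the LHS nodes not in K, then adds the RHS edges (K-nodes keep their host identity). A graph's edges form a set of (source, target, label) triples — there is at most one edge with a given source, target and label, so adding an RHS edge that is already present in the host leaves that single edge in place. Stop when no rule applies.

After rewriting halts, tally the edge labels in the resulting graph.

start.  V:9 E:7  edges: 0-r->1 0-q->6 2-q->4 2-q->8 3-r->3 5-r->5 7-r->7
1. fire R0 via {0↦3, 1↦4, 2↦2}  →  V:7 E:5  edges: 0-r->1 0-q->6 2-q->8 5-r->5 7-r->7
2. fire R0 via {0↦5, 1↦6, 2↦0}  →  V:5 E:3  edges: 0-r->1 2-q->8 7-r->7
3. fire R0 via {0↦7, 1↦8, 2↦2}  →  V:3 E:1  edges: 0-r->1
normal form: no rule applies after step 3
NF edges: [(0, 1, 'r')]

Answer: r:1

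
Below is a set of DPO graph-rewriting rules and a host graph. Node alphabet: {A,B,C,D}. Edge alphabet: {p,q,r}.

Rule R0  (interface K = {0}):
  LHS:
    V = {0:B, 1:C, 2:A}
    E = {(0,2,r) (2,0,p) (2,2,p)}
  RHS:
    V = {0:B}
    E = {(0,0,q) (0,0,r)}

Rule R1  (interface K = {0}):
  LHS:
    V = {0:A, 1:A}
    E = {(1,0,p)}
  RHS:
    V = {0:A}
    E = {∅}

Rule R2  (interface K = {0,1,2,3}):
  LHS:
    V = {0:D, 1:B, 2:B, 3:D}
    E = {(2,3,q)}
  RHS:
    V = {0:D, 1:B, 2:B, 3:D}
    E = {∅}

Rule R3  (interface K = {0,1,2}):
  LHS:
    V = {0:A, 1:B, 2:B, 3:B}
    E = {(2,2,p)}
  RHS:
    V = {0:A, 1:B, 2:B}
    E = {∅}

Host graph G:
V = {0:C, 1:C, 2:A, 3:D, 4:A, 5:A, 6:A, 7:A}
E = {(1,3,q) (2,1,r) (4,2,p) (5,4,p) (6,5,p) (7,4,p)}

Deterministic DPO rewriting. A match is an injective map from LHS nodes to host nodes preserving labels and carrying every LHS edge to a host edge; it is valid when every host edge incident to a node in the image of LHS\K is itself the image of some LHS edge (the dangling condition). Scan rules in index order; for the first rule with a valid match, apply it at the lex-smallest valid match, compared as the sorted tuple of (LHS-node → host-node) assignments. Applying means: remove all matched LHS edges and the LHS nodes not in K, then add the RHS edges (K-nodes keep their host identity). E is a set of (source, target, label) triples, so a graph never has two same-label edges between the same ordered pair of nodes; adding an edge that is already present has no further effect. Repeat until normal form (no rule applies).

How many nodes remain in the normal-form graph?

Answer: 4

Rewrite trace:
[0] host  ⇒  8 nodes, 6 edges  {1-q->3 2-r->1 4-p->2 5-p->4 6-p->5 7-p->4}
[1] R1 @ {0↦4, 1↦7}  ⇒  7 nodes, 5 edges  {1-q->3 2-r->1 4-p->2 5-p->4 6-p->5}
[2] R1 @ {0↦5, 1↦6}  ⇒  6 nodes, 4 edges  {1-q->3 2-r->1 4-p->2 5-p->4}
[3] R1 @ {0↦4, 1↦5}  ⇒  5 nodes, 3 edges  {1-q->3 2-r->1 4-p->2}
[4] R1 @ {0↦2, 1↦4}  ⇒  4 nodes, 2 edges  {1-q->3 2-r->1}
final graph: no rule applies after step 4
NF nodes: {0:C, 1:C, 2:A, 3:D}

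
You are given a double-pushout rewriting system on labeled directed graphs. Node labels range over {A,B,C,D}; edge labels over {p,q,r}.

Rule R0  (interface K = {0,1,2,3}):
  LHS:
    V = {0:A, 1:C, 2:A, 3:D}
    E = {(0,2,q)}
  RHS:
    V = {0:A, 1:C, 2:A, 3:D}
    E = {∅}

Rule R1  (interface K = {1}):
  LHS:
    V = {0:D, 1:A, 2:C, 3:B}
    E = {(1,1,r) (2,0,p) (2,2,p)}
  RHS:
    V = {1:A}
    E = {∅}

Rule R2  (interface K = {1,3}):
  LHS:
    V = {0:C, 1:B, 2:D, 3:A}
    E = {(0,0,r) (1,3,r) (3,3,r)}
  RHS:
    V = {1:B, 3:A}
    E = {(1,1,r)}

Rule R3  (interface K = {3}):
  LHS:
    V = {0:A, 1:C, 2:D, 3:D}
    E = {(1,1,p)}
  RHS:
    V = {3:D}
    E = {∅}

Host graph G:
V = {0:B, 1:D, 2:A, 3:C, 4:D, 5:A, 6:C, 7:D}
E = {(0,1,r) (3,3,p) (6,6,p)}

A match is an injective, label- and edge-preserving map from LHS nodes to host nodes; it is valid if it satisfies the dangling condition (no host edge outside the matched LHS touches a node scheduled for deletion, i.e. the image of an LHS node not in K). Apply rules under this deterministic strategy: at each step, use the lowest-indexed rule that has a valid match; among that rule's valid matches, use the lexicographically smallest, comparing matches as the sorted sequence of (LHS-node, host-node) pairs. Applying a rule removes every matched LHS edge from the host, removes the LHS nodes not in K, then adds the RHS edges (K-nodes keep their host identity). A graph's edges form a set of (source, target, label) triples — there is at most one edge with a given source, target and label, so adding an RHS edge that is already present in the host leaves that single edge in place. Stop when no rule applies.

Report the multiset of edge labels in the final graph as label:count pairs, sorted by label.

start.  V:8 E:3  edges: 0-r->1 3-p->3 6-p->6
1. fire R3 via {0↦2, 1↦3, 2↦4, 3↦1}  →  V:5 E:2  edges: 0-r->1 6-p->6
2. fire R3 via {0↦5, 1↦6, 2↦7, 3↦1}  →  V:2 E:1  edges: 0-r->1
halt: no rule applies after step 2
NF edges: [(0, 1, 'r')]

Answer: r:1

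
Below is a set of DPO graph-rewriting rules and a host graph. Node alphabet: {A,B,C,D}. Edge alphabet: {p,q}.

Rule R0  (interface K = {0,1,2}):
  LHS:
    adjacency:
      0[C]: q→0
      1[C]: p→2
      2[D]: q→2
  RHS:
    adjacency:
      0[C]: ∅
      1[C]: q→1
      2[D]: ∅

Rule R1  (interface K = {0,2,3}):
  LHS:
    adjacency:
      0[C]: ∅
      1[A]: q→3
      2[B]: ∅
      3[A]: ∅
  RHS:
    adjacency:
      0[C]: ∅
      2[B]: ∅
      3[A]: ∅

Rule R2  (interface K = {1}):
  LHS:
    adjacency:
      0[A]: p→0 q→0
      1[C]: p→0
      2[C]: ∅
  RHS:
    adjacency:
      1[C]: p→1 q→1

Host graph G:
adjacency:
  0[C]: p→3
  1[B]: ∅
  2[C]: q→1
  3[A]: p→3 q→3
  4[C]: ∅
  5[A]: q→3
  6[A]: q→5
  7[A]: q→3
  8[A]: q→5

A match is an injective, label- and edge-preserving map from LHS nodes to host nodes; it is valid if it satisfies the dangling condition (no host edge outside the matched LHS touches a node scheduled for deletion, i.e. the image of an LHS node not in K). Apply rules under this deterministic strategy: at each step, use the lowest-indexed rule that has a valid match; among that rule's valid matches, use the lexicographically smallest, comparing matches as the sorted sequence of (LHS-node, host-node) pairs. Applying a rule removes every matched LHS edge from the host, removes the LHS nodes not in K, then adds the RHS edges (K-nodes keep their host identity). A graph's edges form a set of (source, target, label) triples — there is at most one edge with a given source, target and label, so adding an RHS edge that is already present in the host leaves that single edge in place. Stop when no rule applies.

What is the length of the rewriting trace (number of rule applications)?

Answer: 5

Rewrite trace:
initial: |V|=9 |E|=8  E = 0-p->3 2-q->1 3-p->3 3-q->3 5-q->3 6-q->5 7-q->3 8-q->5
step 1: apply R1 at {0↦0, 1↦6, 2↦1, 3↦5}  → |V|=8 |E|=7  E = 0-p->3 2-q->1 3-p->3 3-q->3 5-q->3 7-q->3 8-q->5
step 2: apply R1 at {0↦0, 1↦7, 2↦1, 3↦3}  → |V|=7 |E|=6  E = 0-p->3 2-q->1 3-p->3 3-q->3 5-q->3 8-q->5
step 3: apply R1 at {0↦0, 1↦8, 2↦1, 3↦5}  → |V|=6 |E|=5  E = 0-p->3 2-q->1 3-p->3 3-q->3 5-q->3
step 4: apply R1 at {0↦0, 1↦5, 2↦1, 3↦3}  → |V|=5 |E|=4  E = 0-p->3 2-q->1 3-p->3 3-q->3
step 5: apply R2 at {0↦3, 1↦0, 2↦4}  → |V|=3 |E|=3  E = 0-p->0 0-q->0 2-q->1
final graph: no rule applies after step 5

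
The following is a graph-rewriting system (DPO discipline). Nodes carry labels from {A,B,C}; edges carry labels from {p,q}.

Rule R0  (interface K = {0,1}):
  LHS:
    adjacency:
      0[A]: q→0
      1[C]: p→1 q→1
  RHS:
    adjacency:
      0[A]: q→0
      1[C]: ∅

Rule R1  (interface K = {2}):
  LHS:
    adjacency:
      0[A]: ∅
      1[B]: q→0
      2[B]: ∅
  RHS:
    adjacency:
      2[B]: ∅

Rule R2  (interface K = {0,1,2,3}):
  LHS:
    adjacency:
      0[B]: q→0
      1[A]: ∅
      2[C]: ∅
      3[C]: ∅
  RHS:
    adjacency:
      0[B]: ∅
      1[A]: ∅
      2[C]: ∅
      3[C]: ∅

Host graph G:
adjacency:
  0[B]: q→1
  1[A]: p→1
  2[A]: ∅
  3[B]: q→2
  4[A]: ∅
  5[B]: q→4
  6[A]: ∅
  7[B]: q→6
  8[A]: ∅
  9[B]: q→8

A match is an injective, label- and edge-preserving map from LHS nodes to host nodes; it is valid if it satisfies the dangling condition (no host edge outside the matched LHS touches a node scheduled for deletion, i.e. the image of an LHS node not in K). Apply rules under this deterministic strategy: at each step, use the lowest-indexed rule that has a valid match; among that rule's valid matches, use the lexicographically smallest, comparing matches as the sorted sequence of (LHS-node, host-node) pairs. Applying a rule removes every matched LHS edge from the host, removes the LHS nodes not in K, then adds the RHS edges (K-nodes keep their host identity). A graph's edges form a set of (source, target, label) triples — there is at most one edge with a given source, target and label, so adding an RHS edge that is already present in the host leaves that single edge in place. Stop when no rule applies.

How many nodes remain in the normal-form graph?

start.  V:10 E:6  edges: 0-q->1 1-p->1 3-q->2 5-q->4 7-q->6 9-q->8
1. fire R1 via {0↦2, 1↦3, 2↦0}  →  V:8 E:5  edges: 0-q->1 1-p->1 5-q->4 7-q->6 9-q->8
2. fire R1 via {0↦4, 1↦5, 2↦0}  →  V:6 E:4  edges: 0-q->1 1-p->1 7-q->6 9-q->8
3. fire R1 via {0↦6, 1↦7, 2↦0}  →  V:4 E:3  edges: 0-q->1 1-p->1 9-q->8
4. fire R1 via {0↦8, 1↦9, 2↦0}  →  V:2 E:2  edges: 0-q->1 1-p->1
normal form: no rule applies after step 4
NF nodes: {0:B, 1:A}

Answer: 2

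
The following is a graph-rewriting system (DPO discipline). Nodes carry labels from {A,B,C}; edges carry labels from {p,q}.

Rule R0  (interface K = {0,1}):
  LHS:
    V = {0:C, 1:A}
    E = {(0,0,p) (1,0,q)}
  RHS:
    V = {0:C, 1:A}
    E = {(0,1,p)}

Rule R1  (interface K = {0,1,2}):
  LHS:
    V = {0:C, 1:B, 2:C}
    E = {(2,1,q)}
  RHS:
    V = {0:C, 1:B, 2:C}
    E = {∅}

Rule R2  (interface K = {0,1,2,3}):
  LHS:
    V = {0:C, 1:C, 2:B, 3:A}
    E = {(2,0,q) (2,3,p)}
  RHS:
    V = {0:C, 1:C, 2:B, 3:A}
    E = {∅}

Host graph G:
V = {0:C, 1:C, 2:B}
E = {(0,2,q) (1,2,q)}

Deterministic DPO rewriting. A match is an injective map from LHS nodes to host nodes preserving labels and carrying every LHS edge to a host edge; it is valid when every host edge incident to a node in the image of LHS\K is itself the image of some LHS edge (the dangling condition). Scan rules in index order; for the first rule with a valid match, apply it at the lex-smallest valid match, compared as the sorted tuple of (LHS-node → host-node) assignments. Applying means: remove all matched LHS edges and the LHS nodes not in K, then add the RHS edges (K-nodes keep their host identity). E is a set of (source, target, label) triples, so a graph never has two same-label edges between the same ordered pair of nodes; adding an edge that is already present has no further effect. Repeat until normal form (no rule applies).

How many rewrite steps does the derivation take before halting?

initial: |V|=3 |E|=2  E = 0-q->2 1-q->2
step 1: apply R1 at {0↦0, 1↦2, 2↦1}  → |V|=3 |E|=1  E = 0-q->2
step 2: apply R1 at {0↦1, 1↦2, 2↦0}  → |V|=3 |E|=0  E = ∅
final graph: no rule applies after step 2

Answer: 2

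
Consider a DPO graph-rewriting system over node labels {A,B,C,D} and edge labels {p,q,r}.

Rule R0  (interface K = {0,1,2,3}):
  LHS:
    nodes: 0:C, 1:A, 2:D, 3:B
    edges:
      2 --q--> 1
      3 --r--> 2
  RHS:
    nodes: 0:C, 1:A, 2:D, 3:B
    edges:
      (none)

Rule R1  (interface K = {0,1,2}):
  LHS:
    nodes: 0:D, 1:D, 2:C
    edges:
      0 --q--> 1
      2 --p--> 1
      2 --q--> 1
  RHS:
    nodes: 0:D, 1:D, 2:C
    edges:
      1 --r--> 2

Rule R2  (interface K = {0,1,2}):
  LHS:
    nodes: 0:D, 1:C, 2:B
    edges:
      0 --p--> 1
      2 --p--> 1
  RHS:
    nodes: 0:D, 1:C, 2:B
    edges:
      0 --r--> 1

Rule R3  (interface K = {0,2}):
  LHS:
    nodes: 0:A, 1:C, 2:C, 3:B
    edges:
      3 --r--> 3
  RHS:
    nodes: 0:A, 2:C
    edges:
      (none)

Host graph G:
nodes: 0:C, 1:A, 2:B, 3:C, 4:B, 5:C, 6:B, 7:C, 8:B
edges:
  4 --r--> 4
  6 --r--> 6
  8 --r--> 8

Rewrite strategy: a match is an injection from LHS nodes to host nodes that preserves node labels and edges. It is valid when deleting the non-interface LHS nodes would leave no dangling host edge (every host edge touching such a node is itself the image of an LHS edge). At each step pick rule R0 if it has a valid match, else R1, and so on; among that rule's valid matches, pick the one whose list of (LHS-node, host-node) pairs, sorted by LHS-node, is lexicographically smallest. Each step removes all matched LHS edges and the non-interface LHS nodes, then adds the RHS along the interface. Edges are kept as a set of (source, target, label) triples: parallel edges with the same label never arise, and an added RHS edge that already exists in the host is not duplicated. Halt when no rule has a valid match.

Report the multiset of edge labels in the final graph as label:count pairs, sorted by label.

initial: |V|=9 |E|=3  E = 4-r->4 6-r->6 8-r->8
step 1: apply R3 at {0↦1, 1↦0, 2↦3, 3↦4}  → |V|=7 |E|=2  E = 6-r->6 8-r->8
step 2: apply R3 at {0↦1, 1↦3, 2↦5, 3↦6}  → |V|=5 |E|=1  E = 8-r->8
step 3: apply R3 at {0↦1, 1↦5, 2↦7, 3↦8}  → |V|=3 |E|=0  E = ∅
final graph: no rule applies after step 3
NF edges: []

Answer: (no edges)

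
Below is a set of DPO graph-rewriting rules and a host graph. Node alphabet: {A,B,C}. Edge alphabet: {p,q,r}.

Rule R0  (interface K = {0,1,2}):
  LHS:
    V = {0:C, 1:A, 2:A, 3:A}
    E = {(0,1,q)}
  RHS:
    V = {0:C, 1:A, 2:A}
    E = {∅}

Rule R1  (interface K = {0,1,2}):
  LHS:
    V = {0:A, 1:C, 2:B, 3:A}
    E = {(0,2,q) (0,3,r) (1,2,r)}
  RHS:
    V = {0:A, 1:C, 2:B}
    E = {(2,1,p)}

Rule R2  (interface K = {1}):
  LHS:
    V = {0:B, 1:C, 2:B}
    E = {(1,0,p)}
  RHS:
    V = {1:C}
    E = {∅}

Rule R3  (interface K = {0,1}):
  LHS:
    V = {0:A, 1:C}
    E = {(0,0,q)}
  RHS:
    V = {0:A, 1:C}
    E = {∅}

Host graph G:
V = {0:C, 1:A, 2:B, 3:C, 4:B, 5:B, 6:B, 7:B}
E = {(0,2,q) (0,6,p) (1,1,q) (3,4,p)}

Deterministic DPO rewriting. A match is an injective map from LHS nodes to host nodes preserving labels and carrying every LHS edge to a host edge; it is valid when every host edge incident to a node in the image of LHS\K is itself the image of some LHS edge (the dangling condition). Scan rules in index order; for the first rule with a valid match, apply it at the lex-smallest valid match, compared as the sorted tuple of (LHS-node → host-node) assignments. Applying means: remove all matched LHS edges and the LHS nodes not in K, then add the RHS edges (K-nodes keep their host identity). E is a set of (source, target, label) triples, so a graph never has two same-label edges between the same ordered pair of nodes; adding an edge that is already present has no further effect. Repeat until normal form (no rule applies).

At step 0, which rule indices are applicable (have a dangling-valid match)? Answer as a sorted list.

Answer: [R2,R3]

Rewrite trace:
R0: no valid match — LHS pattern not found
R1: no valid match — LHS pattern not found
R2: 4 valid matches — {0↦4, 1↦3, 2↦5}, {0↦4, 1↦3, 2↦7}, {0↦6, 1↦0, 2↦5} (+1 more)
R3: 2 valid matches — {0↦1, 1↦0}, {0↦1, 1↦3}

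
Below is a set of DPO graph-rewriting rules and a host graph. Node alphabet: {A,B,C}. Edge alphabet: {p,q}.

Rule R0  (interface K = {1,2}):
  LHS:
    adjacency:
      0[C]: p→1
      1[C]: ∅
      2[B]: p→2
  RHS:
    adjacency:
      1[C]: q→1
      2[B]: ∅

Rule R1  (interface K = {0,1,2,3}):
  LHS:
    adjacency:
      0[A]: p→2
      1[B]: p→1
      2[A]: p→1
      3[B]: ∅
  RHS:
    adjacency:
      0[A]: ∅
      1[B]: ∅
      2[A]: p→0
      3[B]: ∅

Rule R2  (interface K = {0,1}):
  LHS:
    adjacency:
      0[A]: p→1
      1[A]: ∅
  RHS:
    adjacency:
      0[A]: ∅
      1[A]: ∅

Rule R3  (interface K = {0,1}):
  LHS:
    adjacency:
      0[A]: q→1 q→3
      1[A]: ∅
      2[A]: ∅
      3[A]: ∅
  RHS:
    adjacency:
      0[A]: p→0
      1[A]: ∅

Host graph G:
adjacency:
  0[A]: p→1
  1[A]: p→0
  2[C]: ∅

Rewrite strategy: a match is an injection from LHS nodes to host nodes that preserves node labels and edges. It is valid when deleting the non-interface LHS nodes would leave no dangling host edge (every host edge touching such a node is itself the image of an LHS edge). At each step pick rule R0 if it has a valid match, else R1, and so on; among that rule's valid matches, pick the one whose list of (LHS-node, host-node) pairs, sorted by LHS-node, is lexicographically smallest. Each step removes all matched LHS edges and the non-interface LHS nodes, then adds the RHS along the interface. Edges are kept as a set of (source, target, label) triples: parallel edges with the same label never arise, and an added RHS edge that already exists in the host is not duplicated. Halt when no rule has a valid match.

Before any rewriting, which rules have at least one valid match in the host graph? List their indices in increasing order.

Answer: [R2]

Steps:
R0: no valid match — LHS pattern not found
R1: no valid match — LHS pattern not found
R2: 2 valid matches — {0↦0, 1↦1}, {0↦1, 1↦0}
R3: no valid match — LHS pattern not found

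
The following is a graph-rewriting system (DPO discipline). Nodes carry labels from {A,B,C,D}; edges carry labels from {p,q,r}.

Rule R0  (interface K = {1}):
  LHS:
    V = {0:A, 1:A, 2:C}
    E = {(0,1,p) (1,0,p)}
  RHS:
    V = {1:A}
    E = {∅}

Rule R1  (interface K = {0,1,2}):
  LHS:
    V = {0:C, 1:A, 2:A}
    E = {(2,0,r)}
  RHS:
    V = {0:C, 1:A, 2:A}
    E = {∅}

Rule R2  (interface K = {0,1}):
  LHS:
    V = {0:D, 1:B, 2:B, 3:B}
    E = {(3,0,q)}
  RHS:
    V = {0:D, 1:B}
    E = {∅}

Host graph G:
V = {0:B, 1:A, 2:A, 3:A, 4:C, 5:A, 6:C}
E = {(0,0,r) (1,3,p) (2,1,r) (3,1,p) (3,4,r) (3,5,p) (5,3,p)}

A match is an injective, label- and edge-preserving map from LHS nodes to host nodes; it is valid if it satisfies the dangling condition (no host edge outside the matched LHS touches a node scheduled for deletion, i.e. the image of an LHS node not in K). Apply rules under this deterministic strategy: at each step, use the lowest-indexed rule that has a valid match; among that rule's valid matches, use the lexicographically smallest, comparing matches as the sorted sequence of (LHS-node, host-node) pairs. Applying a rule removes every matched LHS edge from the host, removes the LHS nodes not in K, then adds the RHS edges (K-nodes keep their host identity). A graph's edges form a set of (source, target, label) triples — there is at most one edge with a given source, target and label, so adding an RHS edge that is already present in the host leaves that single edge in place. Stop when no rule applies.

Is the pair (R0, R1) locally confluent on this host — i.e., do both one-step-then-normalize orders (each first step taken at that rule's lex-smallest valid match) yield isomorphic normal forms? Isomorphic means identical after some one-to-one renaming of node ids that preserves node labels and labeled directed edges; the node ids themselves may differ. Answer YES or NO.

Answer: YES

Steps:
branch R0-first: apply at {0↦5, 1↦3, 2↦6} → |E|=5, then 2 more step(s) → NF |V|=3 |E|=2 V={0:B, 1:A, 2:A} E=0-r->0 2-r->1
branch R1-first: apply at {0↦4, 1↦1, 2↦3} → |E|=6, then 2 more step(s) → NF |V|=3 |E|=2 V={0:B, 1:A, 2:A} E=0-r->0 2-r->1
graphs isomorphic (equal up to label-preserving node renaming)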